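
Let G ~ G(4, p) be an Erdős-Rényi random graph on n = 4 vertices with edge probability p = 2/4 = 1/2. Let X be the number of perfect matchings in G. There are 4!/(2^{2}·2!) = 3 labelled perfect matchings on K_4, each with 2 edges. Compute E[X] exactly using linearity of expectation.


K_4 has 4!/(2^{2}·2!) = 3 labelled perfect matchings.
For each such perfect matching H, let X_H = 1 if all 2 edges of H are present in G. Then P[X_H = 1] = p^{2} = (1/2)^{2} = 1/4.
By linearity: E[X] = Σ_H E[X_H] = 3 · p^{2} = 3 · 1/4 = 3/4.
Numerically: E[X] ≈ 0.75.

E[X] = 3 · (1/2)^{2} = 3/4 ≈ 0.75.


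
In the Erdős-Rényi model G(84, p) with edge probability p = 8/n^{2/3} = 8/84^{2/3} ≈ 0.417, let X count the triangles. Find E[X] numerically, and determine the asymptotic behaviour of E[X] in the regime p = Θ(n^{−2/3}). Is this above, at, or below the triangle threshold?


Number of potential triangles: C(84, 3) = 95284.
Each occurs with probability p³ ≈ (0.417)³ ≈ 7.25624e-02.
By linearity: E[X] = C(84, 3)·p³ ≈ 95284 · 7.25624e-02 ≈ 6914.032.
Since α = 2/3 < 1, p = c/n^{2/3} ≫ 1/n is above the triangle threshold p ~ 1/n. Asymptotically E[X] ~ (c³/6)·n^{3(1−α)} = (8³/6)·n^{1} → ∞; triangles are abundant w.h.p.

E[X] ≈ 6914.032; in regime p = Θ(1/n^{2/3}) E[X] diverges (above the triangle threshold p ~ 1/n).


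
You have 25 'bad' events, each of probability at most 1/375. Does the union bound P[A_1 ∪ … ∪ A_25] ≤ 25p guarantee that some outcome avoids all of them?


Union bound: P[∪_{i=1}^{25} A_i] ≤ Σ_i P[A_i] ≤ 25·p = 25·(1/375) = 1/15.
Numerically: 1/15 ≈ 0.067.
Is 1/15 < 1? YES.
Since P[∪ A_i] ≤ 1/15 < 1, the complement has P[∩ A_i^c] ≥ 1 − 1/15 = 14/15 > 0, so some outcome avoids every A_i.

25·p = 1/15 ≈ 0.067; existence CERTIFIED by the union bound.


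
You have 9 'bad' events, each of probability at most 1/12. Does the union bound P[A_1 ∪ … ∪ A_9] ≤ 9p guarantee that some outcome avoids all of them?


Union bound: P[∪_{i=1}^{9} A_i] ≤ Σ_i P[A_i] ≤ 9·p = 9·(1/12) = 3/4.
Numerically: 3/4 ≈ 0.7500.
Is 3/4 < 1? YES.
Since P[∪ A_i] ≤ 3/4 < 1, the complement has P[∩ A_i^c] ≥ 1 − 3/4 = 1/4 > 0, so some outcome avoids every A_i.

9·p = 3/4 ≈ 0.7500; existence CERTIFIED by the union bound.


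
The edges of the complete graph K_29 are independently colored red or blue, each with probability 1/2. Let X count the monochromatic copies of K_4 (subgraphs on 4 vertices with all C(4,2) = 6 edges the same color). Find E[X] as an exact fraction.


Let X = Σ_S X_S over the C(29, 4) = 23751 subsets S of size 4, where X_S = 1 if the K_4 on S is monochromatic.
For a fixed S, the K_4 on S has C(4, 2) = 6 edges. P[all 6 edges red] = (1/2)^6, and likewise for blue, so P[monochromatic] = 2·(1/2)^6 = 2^{1 − 6} = 1/32.
By linearity of expectation: E[X] = C(29, 4) · 2^{1 − 6} = 23751 · 1/32 = 23751/32.
Numerically: E[X] ≈ 742.21875.

E[X] = C(29,4)·2^(1−C(4,2)) = 23751/32 ≈ 742.21875.


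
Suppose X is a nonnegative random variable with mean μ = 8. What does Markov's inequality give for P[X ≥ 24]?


μ = E[X] = 8, a = 24.
Markov: P[X ≥ 24] ≤ μ/a = (8)/24 = 1/3.
Numerically: ≈ 0.3333.
(Since a = 24 > μ = 8.0000, the bound 1/3 is < 1 and informative.)

P[X ≥ 24] ≤ 1/3 ≈ 0.3333.


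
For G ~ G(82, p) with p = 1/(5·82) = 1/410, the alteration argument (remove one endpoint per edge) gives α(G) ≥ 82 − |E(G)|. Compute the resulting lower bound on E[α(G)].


E[|E(G)|] = C(82, 2)·p = 3321 · (1/410) = 81/10.
E[α(G)] ≥ n − E[|E(G)|] = 82 − 81/10 = 739/10.
Numerically: ≈ 73.9000.
(This is only a lower bound; the true E[α(G)] may be larger.)

E[α(G)] ≥ 739/10 ≈ 73.9000.


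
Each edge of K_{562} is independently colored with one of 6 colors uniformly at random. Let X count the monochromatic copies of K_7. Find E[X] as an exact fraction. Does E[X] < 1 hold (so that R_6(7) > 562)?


E[X] = C(562, 7) · 6^{1 − 21} = 3384017972944752 · 6^{−20} = 3384017972944752/3656158440062976.
As a reduced fraction: E[X] = 70500374436349/76169967501312 ≈ 0.9256.
Is E[X] < 1? YES.
Since E[X] < 1, there exists a 6-coloring of K_{562} with no monochromatic K_7; hence R_6(7) > 562.

E[X] = 70500374436349/76169967501312 ≈ 0.9256; E[X] < 1, so R_6(7) > 562.


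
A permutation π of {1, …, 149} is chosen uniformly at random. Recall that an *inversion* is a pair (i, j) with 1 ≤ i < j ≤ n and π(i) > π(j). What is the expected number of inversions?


Write X = Σ X_I over the C(149, 2) = 11026 pairs i < j, with X_I the indicator of one inversion.
There are 11026 indicators.
For each fixed pair i < j, the values π(i) and π(j) are two distinct elements of {1, …, 149} in uniformly random order; by symmetry P[π(i) > π(j)] = 1/2.
By linearity: E[X] = 11026 · (1/2) = C(149, 2) · (1/2) = 11026/2 = 5513 ≈ 5513.00000.

E[X] = 5513 = 5513.00000.


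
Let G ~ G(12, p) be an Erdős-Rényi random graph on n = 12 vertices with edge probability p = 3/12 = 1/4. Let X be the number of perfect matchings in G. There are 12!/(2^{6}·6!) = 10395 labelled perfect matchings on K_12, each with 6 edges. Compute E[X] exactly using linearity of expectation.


K_12 has 12!/(2^{6}·6!) = 10395 labelled perfect matchings.
For each such perfect matching H, let X_H = 1 if all 6 edges of H are present in G. Then P[X_H = 1] = p^{6} = (1/4)^{6} = 1/4096.
By linearity of expectation: E[X] = Σ_H E[X_H] = 10395 · p^{6} = 10395 · 1/4096 = 10395/4096.
Numerically: E[X] ≈ 2.538.

E[X] = 10395 · (1/4)^{6} = 10395/4096 ≈ 2.538.


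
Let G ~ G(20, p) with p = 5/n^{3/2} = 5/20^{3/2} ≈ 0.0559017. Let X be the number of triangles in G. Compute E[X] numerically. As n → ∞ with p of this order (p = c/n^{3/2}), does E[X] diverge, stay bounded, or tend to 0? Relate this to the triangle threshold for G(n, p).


Number of potential triangles: C(20, 3) = 1140.
Each occurs with probability p³ ≈ (0.0559017)³ ≈ 1.74692811e-04.
By linearity: E[X] = C(20, 3)·p³ ≈ 1140 · 1.74692811e-04 ≈ 0.199150.
Since α = 3/2 > 1, p = c/n^{3/2} = o(1/n) is below the triangle threshold p ~ 1/n. Asymptotically E[X] ~ (c³/6)·n^{3(1−α)} = (5³/6)·n^{-1.5} → 0, so by Markov's inequality G has no triangles w.h.p.

E[X] ≈ 0.199150; in regime p = Θ(1/n^{3/2}) E[X] tends to 0 (below the triangle threshold p ~ 1/n).


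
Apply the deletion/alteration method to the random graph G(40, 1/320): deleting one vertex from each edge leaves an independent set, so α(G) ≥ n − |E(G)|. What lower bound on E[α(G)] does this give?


E[|E(G)|] = C(40, 2)·p = 780 · (1/320) = 39/16.
E[α(G)] ≥ n − E[|E(G)|] = 40 − 39/16 = 601/16.
Numerically: ≈ 37.5625.
(This is only a lower bound; the true E[α(G)] may be larger.)

E[α(G)] ≥ 601/16 ≈ 37.5625.


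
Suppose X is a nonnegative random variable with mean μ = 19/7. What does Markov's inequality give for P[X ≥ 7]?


μ = E[X] = 19/7, a = 7.
Markov: P[X ≥ 7] ≤ μ/a = (19/7)/7 = 19/49.
Numerically: ≈ 0.3878.
(Since a = 7 > μ = 2.7143, the bound 19/49 is < 1 and informative.)

P[X ≥ 7] ≤ 19/49 ≈ 0.3878.


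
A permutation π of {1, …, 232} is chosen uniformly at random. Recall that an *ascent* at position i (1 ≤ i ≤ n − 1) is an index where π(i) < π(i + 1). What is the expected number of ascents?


Write X = Σ X_I over i = 1, …, 231, with X_I the indicator of one ascent.
There are 231 indicators.
For each fixed i, the pair (π(i), π(i+1)) is a uniformly random ordered pair of distinct values from {1, …, 232}; by symmetry P[π(i) < π(i+1)] = 1/2.
By linearity: E[X] = 231 · (1/2) = (232 − 1) · (1/2) = 231/2 ≈ 115.5000.

E[X] = 231/2 = 115.5000.


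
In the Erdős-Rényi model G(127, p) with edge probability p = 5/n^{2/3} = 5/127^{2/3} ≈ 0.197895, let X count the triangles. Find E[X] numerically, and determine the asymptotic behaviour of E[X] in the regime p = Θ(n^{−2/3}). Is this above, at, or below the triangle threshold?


Number of potential triangles: C(127, 3) = 333375.
Each occurs with probability p³ ≈ (0.197895)³ ≈ 7.75001550e-03.
By linearity: E[X] = C(127, 3)·p³ ≈ 333375 · 7.75001550e-03 ≈ 2583.661417.
Since α = 2/3 < 1, p = c/n^{2/3} ≫ 1/n is above the triangle threshold p ~ 1/n. Asymptotically E[X] ~ (c³/6)·n^{3(1−α)} = (5³/6)·n^{1} → ∞; triangles are abundant w.h.p.

E[X] ≈ 2583.661417; in regime p = Θ(1/n^{2/3}) E[X] diverges (above the triangle threshold p ~ 1/n).


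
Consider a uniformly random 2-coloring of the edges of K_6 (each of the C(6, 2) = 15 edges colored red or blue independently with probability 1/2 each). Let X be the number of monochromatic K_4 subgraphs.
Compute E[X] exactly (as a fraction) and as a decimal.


Let X = Σ_S X_S over the C(6, 4) = 15 subsets S of size 4, where X_S = 1 if the K_4 on S is monochromatic.
For a fixed S, the K_4 on S has C(4, 2) = 6 edges. P[all 6 edges red] = (1/2)^6, and likewise for blue, so P[monochromatic] = 2·(1/2)^6 = 2^{1 − 6} = 1/32.
By linearity: E[X] = C(6, 4) · 2^{1 − 6} = 15 · 1/32 = 15/32.
Numerically: E[X] ≈ 0.46875.

E[X] = C(6,4)·2^(1−C(4,2)) = 15/32 ≈ 0.46875.


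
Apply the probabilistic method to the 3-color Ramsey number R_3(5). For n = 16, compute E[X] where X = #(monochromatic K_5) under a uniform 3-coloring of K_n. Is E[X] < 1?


E[X] = C(16, 5) · 3^{1 − 10} = 4368 · 3^{−9} = 4368/19683.
As a reduced fraction: E[X] = 1456/6561 ≈ 0.221917.
Is E[X] < 1? YES.
Since E[X] < 1, there exists a 3-coloring of K_{16} with no monochromatic K_5; hence R_3(5) > 16.

E[X] = 1456/6561 ≈ 0.221917; E[X] < 1, so R_3(5) > 16.


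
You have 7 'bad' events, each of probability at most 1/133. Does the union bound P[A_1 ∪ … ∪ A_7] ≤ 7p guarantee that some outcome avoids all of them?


Union bound: P[∪_{i=1}^{7} A_i] ≤ Σ_i P[A_i] ≤ 7·p = 7·(1/133) = 1/19.
Numerically: 1/19 ≈ 0.052632.
Is 1/19 < 1? YES.
Since P[∪ A_i] ≤ 1/19 < 1, the complement has P[∩ A_i^c] ≥ 1 − 1/19 = 18/19 > 0, so some outcome avoids every A_i.

7·p = 1/19 ≈ 0.052632; existence CERTIFIED by the union bound.


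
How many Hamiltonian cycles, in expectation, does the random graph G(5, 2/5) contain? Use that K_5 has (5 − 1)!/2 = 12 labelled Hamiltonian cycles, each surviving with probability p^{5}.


K_5 has (5 − 1)!/2 = 12 labelled Hamiltonian cycles.
For each such Hamiltonian cycle H, let X_H = 1 if all 5 edges of H are present in G. Then P[X_H = 1] = p^{5} = (2/5)^{5} = 32/3125.
By linearity: E[X] = Σ_H E[X_H] = 12 · p^{5} = 12 · 32/3125 = 384/3125.
Numerically: E[X] ≈ 0.12288.

E[X] = 12 · (2/5)^{5} = 384/3125 ≈ 0.12288.


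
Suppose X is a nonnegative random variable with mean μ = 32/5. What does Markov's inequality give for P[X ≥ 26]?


μ = E[X] = 32/5, a = 26.
Markov: P[X ≥ 26] ≤ μ/a = (32/5)/26 = 16/65.
Numerically: ≈ 0.246154.
(Since a = 26 > μ = 6.400000, the bound 16/65 is < 1 and informative.)

P[X ≥ 26] ≤ 16/65 ≈ 0.246154.


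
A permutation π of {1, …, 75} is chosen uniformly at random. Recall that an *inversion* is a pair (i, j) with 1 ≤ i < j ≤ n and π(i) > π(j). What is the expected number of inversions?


Write X = Σ X_I over the C(75, 2) = 2775 pairs i < j, with X_I the indicator of one inversion.
There are 2775 indicators.
For each fixed pair i < j, the values π(i) and π(j) are two distinct elements of {1, …, 75} in uniformly random order; by symmetry P[π(i) > π(j)] = 1/2.
By linearity: E[X] = 2775 · (1/2) = C(75, 2) · (1/2) = 2775/2 = 2775/2 ≈ 1387.5000.

E[X] = 2775/2 = 1387.5000.


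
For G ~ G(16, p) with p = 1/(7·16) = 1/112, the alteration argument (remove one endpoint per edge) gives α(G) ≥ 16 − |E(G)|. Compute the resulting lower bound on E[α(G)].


E[|E(G)|] = C(16, 2)·p = 120 · (1/112) = 15/14.
E[α(G)] ≥ n − E[|E(G)|] = 16 − 15/14 = 209/14.
Numerically: ≈ 14.9286.
(This is only a lower bound; the true E[α(G)] may be larger.)

E[α(G)] ≥ 209/14 ≈ 14.9286.


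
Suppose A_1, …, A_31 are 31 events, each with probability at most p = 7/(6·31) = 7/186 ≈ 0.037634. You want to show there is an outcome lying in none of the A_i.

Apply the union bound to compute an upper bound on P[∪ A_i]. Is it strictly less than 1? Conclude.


Union bound: P[∪_{i=1}^{31} A_i] ≤ Σ_i P[A_i] ≤ 31·p = 31·(7/186) = 7/6.
Numerically: 7/6 ≈ 1.166667.
Is 7/6 < 1? NO.
Since the bound 7/6 is ≥ 1, the union bound is uninformative here; it does NOT by itself certify existence.

31·p = 7/6 ≈ 1.166667; existence NOT certified by the union bound.


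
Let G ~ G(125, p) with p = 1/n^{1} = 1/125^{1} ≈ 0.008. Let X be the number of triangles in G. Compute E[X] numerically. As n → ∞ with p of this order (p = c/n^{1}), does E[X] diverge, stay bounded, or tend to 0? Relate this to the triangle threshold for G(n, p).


Number of potential triangles: C(125, 3) = 317750.
Each occurs with probability p³ ≈ (0.008)³ ≈ 5.120000e-07.
By linearity: E[X] = C(125, 3)·p³ ≈ 317750 · 5.120000e-07 ≈ 0.1627.
Here α = 1, so p = 1/n is exactly at the triangle threshold p ~ 1/n. Asymptotically E[X] → c³/6 = 1³/6 = 1/6 ≈ 0.1667, a bounded constant. In this regime the triangle count is asymptotically Poisson(c³/6).

E[X] ≈ 0.1627; in regime p = Θ(1/n^{1}) E[X] stays bounded (at the triangle threshold p ~ 1/n).


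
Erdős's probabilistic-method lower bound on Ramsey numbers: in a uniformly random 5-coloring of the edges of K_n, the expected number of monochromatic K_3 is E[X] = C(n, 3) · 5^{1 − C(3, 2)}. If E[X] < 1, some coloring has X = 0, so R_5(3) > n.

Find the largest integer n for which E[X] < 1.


We need C(n, 3) · 5^{1 − 3} < 1, i.e. C(n, 3) < 5^{3 − 1} = 25.
Check values of n near the boundary:
  n = 3: C(3, 3) = 1; 1 < 25? YES
  n = 4: C(4, 3) = 4; 4 < 25? YES
  n = 5: C(5, 3) = 10; 10 < 25? YES
  n = 6: C(6, 3) = 20; 20 < 25? YES
  n = 7: C(7, 3) = 35; 35 < 25? NO
  n = 8: C(8, 3) = 56; 56 < 25? NO
  n = 9: C(9, 3) = 84; 84 < 25? NO
The largest n with C(n, 3) < 25 is n = 6 (where E[X] = 4/5 ≈ 0.8000000). Hence R_5(3) > 6, i.e. R_5(3) ≥ 7.

Largest n = 6; hence R_5(3) > 6.


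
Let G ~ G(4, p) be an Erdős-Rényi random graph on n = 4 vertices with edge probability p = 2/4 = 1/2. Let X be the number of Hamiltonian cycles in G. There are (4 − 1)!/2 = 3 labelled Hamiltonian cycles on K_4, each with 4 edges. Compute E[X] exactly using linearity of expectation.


K_4 has (4 − 1)!/2 = 3 labelled Hamiltonian cycles.
For each such Hamiltonian cycle H, let X_H = 1 if all 4 edges of H are present in G. Then P[X_H = 1] = p^{4} = (1/2)^{4} = 1/16.
By linearity of expectation: E[X] = Σ_H E[X_H] = 3 · p^{4} = 3 · 1/16 = 3/16.
Numerically: E[X] ≈ 0.1875.

E[X] = 3 · (1/2)^{4} = 3/16 ≈ 0.1875.


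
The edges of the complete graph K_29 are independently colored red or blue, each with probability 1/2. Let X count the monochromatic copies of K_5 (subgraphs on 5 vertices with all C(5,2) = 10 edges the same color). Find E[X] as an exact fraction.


Let X = Σ_S X_S over the C(29, 5) = 118755 subsets S of size 5, where X_S = 1 if the K_5 on S is monochromatic.
For a fixed S, the K_5 on S has C(5, 2) = 10 edges. P[all 10 edges red] = (1/2)^10, and likewise for blue, so P[monochromatic] = 2·(1/2)^10 = 2^{1 − 10} = 1/512.
By linearity of expectation: E[X] = C(29, 5) · 2^{1 − 10} = 118755 · 1/512 = 118755/512.
Numerically: E[X] ≈ 231.94336.

E[X] = C(29,5)·2^(1−C(5,2)) = 118755/512 ≈ 231.94336.


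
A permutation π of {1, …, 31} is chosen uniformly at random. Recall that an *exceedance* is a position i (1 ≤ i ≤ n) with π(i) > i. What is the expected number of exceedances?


Write X = Σ_{i=1}^{31} X_i, where X_i = 1_{π(i) > i}.
For each fixed i, π(i) is uniform over {1, …, 31} (marginal of a uniform permutation), so P[π(i) > i] = (n − i)/n. Summing: Σ_{i=1}^{31} (n − i)/n = (0 + 1 + … + 30)/31 = 31(31 − 1)/(2·31) = (31 − 1)/2.
Hence E[X] = Σ_{i=1}^{31} (31 − i)/31 = 15 ≈ 15.000.

E[X] = 15 = 15.000.


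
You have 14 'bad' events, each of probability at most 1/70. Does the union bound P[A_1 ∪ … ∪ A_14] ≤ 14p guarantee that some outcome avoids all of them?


Union bound: P[∪_{i=1}^{14} A_i] ≤ Σ_i P[A_i] ≤ 14·p = 14·(1/70) = 1/5.
Numerically: 1/5 ≈ 0.200.
Is 1/5 < 1? YES.
Since P[∪ A_i] ≤ 1/5 < 1, the complement has P[∩ A_i^c] ≥ 1 − 1/5 = 4/5 > 0, so some outcome avoids every A_i.

14·p = 1/5 ≈ 0.200; existence CERTIFIED by the union bound.


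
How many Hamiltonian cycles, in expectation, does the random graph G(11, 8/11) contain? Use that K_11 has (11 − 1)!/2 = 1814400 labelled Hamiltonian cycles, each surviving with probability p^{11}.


K_11 has (11 − 1)!/2 = 1814400 labelled Hamiltonian cycles.
For each such Hamiltonian cycle H, let X_H = 1 if all 11 edges of H are present in G. Then P[X_H = 1] = p^{11} = (8/11)^{11} = 8589934592/285311670611.
By linearity: E[X] = Σ_H E[X_H] = 1814400 · p^{11} = 1814400 · 8589934592/285311670611 = 15585577323724800/285311670611.
Numerically: E[X] ≈ 54626.

E[X] = 1814400 · (8/11)^{11} = 15585577323724800/285311670611 ≈ 54626.


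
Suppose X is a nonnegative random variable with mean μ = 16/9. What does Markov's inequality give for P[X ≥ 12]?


μ = E[X] = 16/9, a = 12.
Markov: P[X ≥ 12] ≤ μ/a = (16/9)/12 = 4/27.
Numerically: ≈ 0.14815.
(Since a = 12 > μ = 1.77778, the bound 4/27 is < 1 and informative.)

P[X ≥ 12] ≤ 4/27 ≈ 0.14815.


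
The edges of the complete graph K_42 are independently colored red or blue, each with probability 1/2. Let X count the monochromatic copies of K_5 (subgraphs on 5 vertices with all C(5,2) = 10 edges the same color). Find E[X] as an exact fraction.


Let X = Σ_S X_S over the C(42, 5) = 850668 subsets S of size 5, where X_S = 1 if the K_5 on S is monochromatic.
For a fixed S, the K_5 on S has C(5, 2) = 10 edges. P[all 10 edges red] = (1/2)^10, and likewise for blue, so P[monochromatic] = 2·(1/2)^10 = 2^{1 − 10} = 1/512.
By linearity of expectation: E[X] = C(42, 5) · 2^{1 − 10} = 850668 · 1/512 = 212667/128.
Numerically: E[X] ≈ 1661.460938.

E[X] = C(42,5)·2^(1−C(5,2)) = 212667/128 ≈ 1661.460938.


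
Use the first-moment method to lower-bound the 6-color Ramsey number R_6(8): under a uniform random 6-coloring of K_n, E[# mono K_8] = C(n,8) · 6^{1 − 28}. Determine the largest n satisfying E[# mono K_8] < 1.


We need C(n, 8) · 6^{1 − 28} < 1, i.e. C(n, 8) < 6^{28 − 1} = 1023490369077469249536.
Check values of n near the boundary:
  n = 1591: C(1591, 8) = 1000427749141189953870; 1000427749141189953870 < 1023490369077469249536? YES
  n = 1592: C(1592, 8) = 1005480414540892933435; 1005480414540892933435 < 1023490369077469249536? YES
  n = 1593: C(1593, 8) = 1010555394551193970323; 1010555394551193970323 < 1023490369077469249536? YES
  n = 1594: C(1594, 8) = 1015652773590544255167; 1015652773590544255167 < 1023490369077469249536? YES
  n = 1595: C(1595, 8) = 1020772636343363633895; 1020772636343363633895 < 1023490369077469249536? YES
  n = 1596: C(1596, 8) = 1025915067760710553965; 1025915067760710553965 < 1023490369077469249536? NO
  n = 1597: C(1597, 8) = 1031080153060953275445; 1031080153060953275445 < 1023490369077469249536? NO
  n = 1598: C(1598, 8) = 1036267977730442348529; 1036267977730442348529 < 1023490369077469249536? NO
The largest n with C(n, 8) < 1023490369077469249536 is n = 1595 (where E[X] = 113419181815929292655/113721152119718805504 ≈ 0.99734). Hence R_6(8) > 1595, i.e. R_6(8) ≥ 1596.

Largest n = 1595; hence R_6(8) > 1595.


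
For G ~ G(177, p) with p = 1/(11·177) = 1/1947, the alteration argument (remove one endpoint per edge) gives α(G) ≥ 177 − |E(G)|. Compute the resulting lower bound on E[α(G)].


E[|E(G)|] = C(177, 2)·p = 15576 · (1/1947) = 8.
E[α(G)] ≥ n − E[|E(G)|] = 177 − 8 = 169.
Numerically: ≈ 169.00000.
(This is only a lower bound; the true E[α(G)] may be larger.)

E[α(G)] ≥ 169 ≈ 169.00000.


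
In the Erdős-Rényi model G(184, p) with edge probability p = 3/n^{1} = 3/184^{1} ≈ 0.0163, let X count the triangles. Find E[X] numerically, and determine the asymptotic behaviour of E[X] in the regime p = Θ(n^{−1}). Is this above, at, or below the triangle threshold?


Number of potential triangles: C(184, 3) = 1021384.
Each occurs with probability p³ ≈ (0.0163)³ ≈ 4.33421e-06.
By linearity: E[X] = C(184, 3)·p³ ≈ 1021384 · 4.33421e-06 ≈ 4.427.
Here α = 1, so p = 3/n is exactly at the triangle threshold p ~ 1/n. Asymptotically E[X] → c³/6 = 3³/6 = 9/2 ≈ 4.500, a bounded constant. In this regime the triangle count is asymptotically Poisson(c³/6).

E[X] ≈ 4.427; in regime p = Θ(1/n^{1}) E[X] stays bounded (at the triangle threshold p ~ 1/n).


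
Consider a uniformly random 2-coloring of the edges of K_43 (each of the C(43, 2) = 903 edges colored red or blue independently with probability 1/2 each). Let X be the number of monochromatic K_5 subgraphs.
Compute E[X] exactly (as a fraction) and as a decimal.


Let X = Σ_S X_S over the C(43, 5) = 962598 subsets S of size 5, where X_S = 1 if the K_5 on S is monochromatic.
For a fixed S, the K_5 on S has C(5, 2) = 10 edges. P[all 10 edges red] = (1/2)^10, and likewise for blue, so P[monochromatic] = 2·(1/2)^10 = 2^{1 − 10} = 1/512.
By linearity of expectation: E[X] = C(43, 5) · 2^{1 − 10} = 962598 · 1/512 = 481299/256.
Numerically: E[X] ≈ 1880.0742.

E[X] = C(43,5)·2^(1−C(5,2)) = 481299/256 ≈ 1880.0742.


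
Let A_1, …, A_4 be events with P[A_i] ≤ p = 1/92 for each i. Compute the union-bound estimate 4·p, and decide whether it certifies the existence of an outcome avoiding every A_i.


Union bound: P[∪_{i=1}^{4} A_i] ≤ Σ_i P[A_i] ≤ 4·p = 4·(1/92) = 1/23.
Numerically: 1/23 ≈ 0.0434783.
Is 1/23 < 1? YES.
Since P[∪ A_i] ≤ 1/23 < 1, the complement has P[∩ A_i^c] ≥ 1 − 1/23 = 22/23 > 0, so some outcome avoids every A_i.

4·p = 1/23 ≈ 0.0434783; existence CERTIFIED by the union bound.


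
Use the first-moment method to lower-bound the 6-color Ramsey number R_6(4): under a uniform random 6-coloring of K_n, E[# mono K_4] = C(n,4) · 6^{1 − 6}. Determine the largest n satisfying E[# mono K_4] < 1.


We need C(n, 4) · 6^{1 − 6} < 1, i.e. C(n, 4) < 6^{6 − 1} = 7776.
Check values of n near the boundary:
  n = 18: C(18, 4) = 3060; 3060 < 7776? YES
  n = 19: C(19, 4) = 3876; 3876 < 7776? YES
  n = 20: C(20, 4) = 4845; 4845 < 7776? YES
  n = 21: C(21, 4) = 5985; 5985 < 7776? YES
  n = 22: C(22, 4) = 7315; 7315 < 7776? YES
  n = 23: C(23, 4) = 8855; 8855 < 7776? NO
The largest n with C(n, 4) < 7776 is n = 22 (where E[X] = 7315/7776 ≈ 0.940715). Hence R_6(4) > 22, i.e. R_6(4) ≥ 23.

Largest n = 22; hence R_6(4) > 22.


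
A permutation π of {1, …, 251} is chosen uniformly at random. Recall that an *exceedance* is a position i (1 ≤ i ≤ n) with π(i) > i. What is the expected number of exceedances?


Write X = Σ_{i=1}^{251} X_i, where X_i = 1_{π(i) > i}.
For each fixed i, π(i) is uniform over {1, …, 251} (marginal of a uniform permutation), so P[π(i) > i] = (n − i)/n. Summing: Σ_{i=1}^{251} (n − i)/n = (0 + 1 + … + 250)/251 = 251(251 − 1)/(2·251) = (251 − 1)/2.
Hence E[X] = Σ_{i=1}^{251} (251 − i)/251 = 125 ≈ 125.000000.

E[X] = 125 = 125.000000.


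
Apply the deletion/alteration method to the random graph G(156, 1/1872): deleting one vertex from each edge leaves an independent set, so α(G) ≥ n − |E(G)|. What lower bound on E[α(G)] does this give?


E[|E(G)|] = C(156, 2)·p = 12090 · (1/1872) = 155/24.
E[α(G)] ≥ n − E[|E(G)|] = 156 − 155/24 = 3589/24.
Numerically: ≈ 149.54167.
(This is only a lower bound; the true E[α(G)] may be larger.)

E[α(G)] ≥ 3589/24 ≈ 149.54167.


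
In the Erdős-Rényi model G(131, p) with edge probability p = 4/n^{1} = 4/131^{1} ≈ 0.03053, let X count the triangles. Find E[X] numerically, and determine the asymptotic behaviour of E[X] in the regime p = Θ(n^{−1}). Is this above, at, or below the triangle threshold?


Number of potential triangles: C(131, 3) = 366145.
Each occurs with probability p³ ≈ (0.03053)³ ≈ 2.846860e-05.
By linearity: E[X] = C(131, 3)·p³ ≈ 366145 · 2.846860e-05 ≈ 10.4236.
Here α = 1, so p = 4/n is exactly at the triangle threshold p ~ 1/n. Asymptotically E[X] → c³/6 = 4³/6 = 32/3 ≈ 10.6667, a bounded constant. In this regime the triangle count is asymptotically Poisson(c³/6).

E[X] ≈ 10.4236; in regime p = Θ(1/n^{1}) E[X] stays bounded (at the triangle threshold p ~ 1/n).


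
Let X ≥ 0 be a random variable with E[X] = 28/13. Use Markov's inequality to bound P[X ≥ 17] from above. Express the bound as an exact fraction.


μ = E[X] = 28/13, a = 17.
Markov: P[X ≥ 17] ≤ μ/a = (28/13)/17 = 28/221.
Numerically: ≈ 0.12670.
(Since a = 17 > μ = 2.15385, the bound 28/221 is < 1 and informative.)

P[X ≥ 17] ≤ 28/221 ≈ 0.12670.


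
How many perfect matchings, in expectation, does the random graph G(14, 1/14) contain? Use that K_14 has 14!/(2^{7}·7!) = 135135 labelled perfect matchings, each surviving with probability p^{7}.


K_14 has 14!/(2^{7}·7!) = 135135 labelled perfect matchings.
For each such perfect matching H, let X_H = 1 if all 7 edges of H are present in G. Then P[X_H = 1] = p^{7} = (1/14)^{7} = 1/105413504.
By linearity of expectation: E[X] = Σ_H E[X_H] = 135135 · p^{7} = 135135 · 1/105413504 = 19305/15059072.
Numerically: E[X] ≈ 0.00128.

E[X] = 135135 · (1/14)^{7} = 19305/15059072 ≈ 0.00128.


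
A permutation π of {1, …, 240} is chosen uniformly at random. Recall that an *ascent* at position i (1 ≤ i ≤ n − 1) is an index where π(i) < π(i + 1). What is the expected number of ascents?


Write X = Σ X_I over i = 1, …, 239, with X_I the indicator of one ascent.
There are 239 indicators.
For each fixed i, the pair (π(i), π(i+1)) is a uniformly random ordered pair of distinct values from {1, …, 240}; by symmetry P[π(i) < π(i+1)] = 1/2.
By linearity: E[X] = 239 · (1/2) = (240 − 1) · (1/2) = 239/2 ≈ 119.500000.

E[X] = 239/2 = 119.500000.


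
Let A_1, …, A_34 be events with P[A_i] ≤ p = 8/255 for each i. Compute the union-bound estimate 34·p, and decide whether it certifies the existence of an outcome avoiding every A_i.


Union bound: P[∪_{i=1}^{34} A_i] ≤ Σ_i P[A_i] ≤ 34·p = 34·(8/255) = 16/15.
Numerically: 16/15 ≈ 1.06667.
Is 16/15 < 1? NO.
Since the bound 16/15 is ≥ 1, the union bound is uninformative here; it does NOT by itself certify existence.

34·p = 16/15 ≈ 1.06667; existence NOT certified by the union bound.


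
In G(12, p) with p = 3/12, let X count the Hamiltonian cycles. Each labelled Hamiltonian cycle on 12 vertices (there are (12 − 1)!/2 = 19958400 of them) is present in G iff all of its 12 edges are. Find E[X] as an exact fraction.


K_12 has (12 − 1)!/2 = 19958400 labelled Hamiltonian cycles.
For each such Hamiltonian cycle H, let X_H = 1 if all 12 edges of H are present in G. Then P[X_H = 1] = p^{12} = (1/4)^{12} = 1/16777216.
By linearity of expectation: E[X] = Σ_H E[X_H] = 19958400 · p^{12} = 19958400 · 1/16777216 = 155925/131072.
Numerically: E[X] ≈ 1.19.

E[X] = 19958400 · (1/4)^{12} = 155925/131072 ≈ 1.19.


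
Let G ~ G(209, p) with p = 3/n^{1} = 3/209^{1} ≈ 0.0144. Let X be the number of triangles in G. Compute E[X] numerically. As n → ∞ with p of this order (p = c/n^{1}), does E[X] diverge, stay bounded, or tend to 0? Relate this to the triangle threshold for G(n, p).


Number of potential triangles: C(209, 3) = 1499784.
Each occurs with probability p³ ≈ (0.0144)³ ≈ 2.95750e-06.
By linearity: E[X] = C(209, 3)·p³ ≈ 1499784 · 2.95750e-06 ≈ 4.436.
Here α = 1, so p = 3/n is exactly at the triangle threshold p ~ 1/n. Asymptotically E[X] → c³/6 = 3³/6 = 9/2 ≈ 4.500, a bounded constant. In this regime the triangle count is asymptotically Poisson(c³/6).

E[X] ≈ 4.436; in regime p = Θ(1/n^{1}) E[X] stays bounded (at the triangle threshold p ~ 1/n).


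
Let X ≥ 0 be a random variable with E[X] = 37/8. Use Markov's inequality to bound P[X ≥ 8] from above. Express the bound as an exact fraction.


μ = E[X] = 37/8, a = 8.
Markov: P[X ≥ 8] ≤ μ/a = (37/8)/8 = 37/64.
Numerically: ≈ 0.5781.
(Since a = 8 > μ = 4.6250, the bound 37/64 is < 1 and informative.)

P[X ≥ 8] ≤ 37/64 ≈ 0.5781.


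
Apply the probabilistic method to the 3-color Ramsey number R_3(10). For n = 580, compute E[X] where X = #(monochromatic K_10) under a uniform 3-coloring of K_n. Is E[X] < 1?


E[X] = C(580, 10) · 3^{1 − 45} = 1098085496704252547920 · 3^{−44} = 1098085496704252547920/984770902183611232881.
As a reduced fraction: E[X] = 1098085496704252547920/984770902183611232881 ≈ 1.115.
Is E[X] < 1? NO.
Since E[X] ≥ 1, the first-moment bound is inconclusive at n = 580; it does NOT by itself certify R_3(10) > 580.

E[X] = 1098085496704252547920/984770902183611232881 ≈ 1.115; E[X] ≥ 1; first-moment method inconclusive here.


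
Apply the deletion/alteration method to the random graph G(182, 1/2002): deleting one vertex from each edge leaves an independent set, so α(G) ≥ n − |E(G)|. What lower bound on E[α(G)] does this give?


E[|E(G)|] = C(182, 2)·p = 16471 · (1/2002) = 181/22.
E[α(G)] ≥ n − E[|E(G)|] = 182 − 181/22 = 3823/22.
Numerically: ≈ 173.7727.
(This is only a lower bound; the true E[α(G)] may be larger.)

E[α(G)] ≥ 3823/22 ≈ 173.7727.


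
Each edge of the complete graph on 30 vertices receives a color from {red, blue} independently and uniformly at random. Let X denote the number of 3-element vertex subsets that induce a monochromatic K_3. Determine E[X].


Let X = Σ_S X_S over the C(30, 3) = 4060 subsets S of size 3, where X_S = 1 if the K_3 on S is monochromatic.
For a fixed S, the K_3 on S has C(3, 2) = 3 edges. P[all 3 edges red] = (1/2)^3, and likewise for blue, so P[monochromatic] = 2·(1/2)^3 = 2^{1 − 3} = 1/4.
By linearity: E[X] = C(30, 3) · 2^{1 − 3} = 4060 · 1/4 = 1015.
Numerically: E[X] ≈ 1015.0000.

E[X] = C(30,3)·2^(1−C(3,2)) = 1015 ≈ 1015.0000.


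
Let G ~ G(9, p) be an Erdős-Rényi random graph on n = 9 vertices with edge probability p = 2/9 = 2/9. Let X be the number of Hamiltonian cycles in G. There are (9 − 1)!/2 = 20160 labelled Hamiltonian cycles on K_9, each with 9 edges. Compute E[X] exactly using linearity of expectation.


K_9 has (9 − 1)!/2 = 20160 labelled Hamiltonian cycles.
For each such Hamiltonian cycle H, let X_H = 1 if all 9 edges of H are present in G. Then P[X_H = 1] = p^{9} = (2/9)^{9} = 512/387420489.
By linearity: E[X] = Σ_H E[X_H] = 20160 · p^{9} = 20160 · 512/387420489 = 1146880/43046721.
Numerically: E[X] ≈ 0.0266427.

E[X] = 20160 · (2/9)^{9} = 1146880/43046721 ≈ 0.0266427.


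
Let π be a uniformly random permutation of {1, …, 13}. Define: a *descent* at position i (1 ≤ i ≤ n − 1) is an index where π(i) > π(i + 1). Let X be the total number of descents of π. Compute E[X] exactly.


Write X = Σ X_I over i = 1, …, 12, with X_I the indicator of one descent.
There are 12 indicators.
For each fixed i, the pair (π(i), π(i+1)) is a uniformly random ordered pair of distinct values from {1, …, 13}; by symmetry P[π(i) > π(i+1)] = 1/2.
By linearity: E[X] = 12 · (1/2) = (13 − 1) · (1/2) = 6 ≈ 6.000.

E[X] = 6 = 6.000.


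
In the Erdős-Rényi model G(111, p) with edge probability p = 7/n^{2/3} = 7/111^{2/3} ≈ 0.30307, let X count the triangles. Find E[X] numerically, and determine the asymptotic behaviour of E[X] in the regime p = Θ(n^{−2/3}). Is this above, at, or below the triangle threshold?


Number of potential triangles: C(111, 3) = 221815.
Each occurs with probability p³ ≈ (0.30307)³ ≈ 2.7838649e-02.
By linearity: E[X] = C(111, 3)·p³ ≈ 221815 · 2.7838649e-02 ≈ 6175.03003.
Since α = 2/3 < 1, p = c/n^{2/3} ≫ 1/n is above the triangle threshold p ~ 1/n. Asymptotically E[X] ~ (c³/6)·n^{3(1−α)} = (7³/6)·n^{1} → ∞; triangles are abundant w.h.p.

E[X] ≈ 6175.03003; in regime p = Θ(1/n^{2/3}) E[X] diverges (above the triangle threshold p ~ 1/n).


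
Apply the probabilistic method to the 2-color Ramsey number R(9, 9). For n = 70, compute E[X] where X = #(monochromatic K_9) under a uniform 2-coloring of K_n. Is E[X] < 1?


E[X] = C(70, 9) · 2^{1 − 36} = 65033528560 · 2^{−35} = 65033528560/34359738368.
As a reduced fraction: E[X] = 4064595535/2147483648 ≈ 1.8927248.
Is E[X] < 1? NO.
Since E[X] ≥ 1, the first-moment bound is inconclusive at n = 70; it does NOT by itself certify R(9, 9) > 70.

E[X] = 4064595535/2147483648 ≈ 1.8927248; E[X] ≥ 1; first-moment method inconclusive here.


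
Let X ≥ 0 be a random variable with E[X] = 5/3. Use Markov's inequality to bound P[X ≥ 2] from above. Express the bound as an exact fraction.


μ = E[X] = 5/3, a = 2.
Markov: P[X ≥ 2] ≤ μ/a = (5/3)/2 = 5/6.
Numerically: ≈ 0.8333.
(Since a = 2 > μ = 1.6667, the bound 5/6 is < 1 and informative.)

P[X ≥ 2] ≤ 5/6 ≈ 0.8333.


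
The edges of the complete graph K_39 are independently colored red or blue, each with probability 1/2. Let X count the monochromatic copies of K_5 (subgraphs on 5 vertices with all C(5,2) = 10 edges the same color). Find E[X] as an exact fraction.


Let X = Σ_S X_S over the C(39, 5) = 575757 subsets S of size 5, where X_S = 1 if the K_5 on S is monochromatic.
For a fixed S, the K_5 on S has C(5, 2) = 10 edges. P[all 10 edges red] = (1/2)^10, and likewise for blue, so P[monochromatic] = 2·(1/2)^10 = 2^{1 − 10} = 1/512.
Summing: E[X] = C(39, 5) · 2^{1 − 10} = 575757 · 1/512 = 575757/512.
Numerically: E[X] ≈ 1124.525391.

E[X] = C(39,5)·2^(1−C(5,2)) = 575757/512 ≈ 1124.525391.


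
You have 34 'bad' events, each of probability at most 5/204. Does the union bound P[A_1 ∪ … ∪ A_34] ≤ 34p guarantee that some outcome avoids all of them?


Union bound: P[∪_{i=1}^{34} A_i] ≤ Σ_i P[A_i] ≤ 34·p = 34·(5/204) = 5/6.
Numerically: 5/6 ≈ 0.8333333.
Is 5/6 < 1? YES.
Since P[∪ A_i] ≤ 5/6 < 1, the complement has P[∩ A_i^c] ≥ 1 − 5/6 = 1/6 > 0, so some outcome avoids every A_i.

34·p = 5/6 ≈ 0.8333333; existence CERTIFIED by the union bound.


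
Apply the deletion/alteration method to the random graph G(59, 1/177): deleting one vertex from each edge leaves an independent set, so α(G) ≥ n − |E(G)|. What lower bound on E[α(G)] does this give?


E[|E(G)|] = C(59, 2)·p = 1711 · (1/177) = 29/3.
E[α(G)] ≥ n − E[|E(G)|] = 59 − 29/3 = 148/3.
Numerically: ≈ 49.3333.
(This is only a lower bound; the true E[α(G)] may be larger.)

E[α(G)] ≥ 148/3 ≈ 49.3333.


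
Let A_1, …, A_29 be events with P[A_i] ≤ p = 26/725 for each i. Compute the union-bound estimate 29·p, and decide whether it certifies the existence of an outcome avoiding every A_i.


Union bound: P[∪_{i=1}^{29} A_i] ≤ Σ_i P[A_i] ≤ 29·p = 29·(26/725) = 26/25.
Numerically: 26/25 ≈ 1.040.
Is 26/25 < 1? NO.
Since the bound 26/25 is ≥ 1, the union bound is uninformative here; it does NOT by itself certify existence.

29·p = 26/25 ≈ 1.040; existence NOT certified by the union bound.


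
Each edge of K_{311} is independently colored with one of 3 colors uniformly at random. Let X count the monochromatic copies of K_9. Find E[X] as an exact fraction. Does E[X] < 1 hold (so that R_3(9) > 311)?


E[X] = C(311, 9) · 3^{1 − 36} = 66733530156060130 · 3^{−35} = 66733530156060130/50031545098999707.
As a reduced fraction: E[X] = 66733530156060130/50031545098999707 ≈ 1.333829.
Is E[X] < 1? NO.
Since E[X] ≥ 1, the first-moment bound is inconclusive at n = 311; it does NOT by itself certify R_3(9) > 311.

E[X] = 66733530156060130/50031545098999707 ≈ 1.333829; E[X] ≥ 1; first-moment method inconclusive here.


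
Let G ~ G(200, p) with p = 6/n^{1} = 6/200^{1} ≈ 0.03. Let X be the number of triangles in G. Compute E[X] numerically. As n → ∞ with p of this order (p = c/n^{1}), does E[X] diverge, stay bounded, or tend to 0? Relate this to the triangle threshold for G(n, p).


Number of potential triangles: C(200, 3) = 1313400.
Each occurs with probability p³ ≈ (0.03)³ ≈ 2.70000000e-05.
By linearity: E[X] = C(200, 3)·p³ ≈ 1313400 · 2.70000000e-05 ≈ 35.461800.
Here α = 1, so p = 6/n is exactly at the triangle threshold p ~ 1/n. Asymptotically E[X] → c³/6 = 6³/6 = 36 ≈ 36.000000, a bounded constant. In this regime the triangle count is asymptotically Poisson(c³/6).

E[X] ≈ 35.461800; in regime p = Θ(1/n^{1}) E[X] stays bounded (at the triangle threshold p ~ 1/n).


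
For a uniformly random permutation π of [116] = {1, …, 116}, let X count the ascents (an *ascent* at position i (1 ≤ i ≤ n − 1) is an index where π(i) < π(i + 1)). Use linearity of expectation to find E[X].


Write X = Σ X_I over i = 1, …, 115, with X_I the indicator of one ascent.
There are 115 indicators.
For each fixed i, the pair (π(i), π(i+1)) is a uniformly random ordered pair of distinct values from {1, …, 116}; by symmetry P[π(i) < π(i+1)] = 1/2.
By linearity: E[X] = 115 · (1/2) = (116 − 1) · (1/2) = 115/2 ≈ 57.5000.

E[X] = 115/2 = 57.5000.


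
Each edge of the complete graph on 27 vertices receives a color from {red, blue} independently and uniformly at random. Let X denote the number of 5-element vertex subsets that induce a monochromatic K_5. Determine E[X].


Let X = Σ_S X_S over the C(27, 5) = 80730 subsets S of size 5, where X_S = 1 if the K_5 on S is monochromatic.
For a fixed S, the K_5 on S has C(5, 2) = 10 edges. P[all 10 edges red] = (1/2)^10, and likewise for blue, so P[monochromatic] = 2·(1/2)^10 = 2^{1 − 10} = 1/512.
Summing: E[X] = C(27, 5) · 2^{1 − 10} = 80730 · 1/512 = 40365/256.
Numerically: E[X] ≈ 157.6758.

E[X] = C(27,5)·2^(1−C(5,2)) = 40365/256 ≈ 157.6758.


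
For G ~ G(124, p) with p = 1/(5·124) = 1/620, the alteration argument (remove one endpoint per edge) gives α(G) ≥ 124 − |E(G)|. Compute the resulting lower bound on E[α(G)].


E[|E(G)|] = C(124, 2)·p = 7626 · (1/620) = 123/10.
E[α(G)] ≥ n − E[|E(G)|] = 124 − 123/10 = 1117/10.
Numerically: ≈ 111.7000.
(This is only a lower bound; the true E[α(G)] may be larger.)

E[α(G)] ≥ 1117/10 ≈ 111.7000.


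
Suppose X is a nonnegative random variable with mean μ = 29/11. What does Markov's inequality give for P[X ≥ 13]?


μ = E[X] = 29/11, a = 13.
Markov: P[X ≥ 13] ≤ μ/a = (29/11)/13 = 29/143.
Numerically: ≈ 0.2028.
(Since a = 13 > μ = 2.6364, the bound 29/143 is < 1 and informative.)

P[X ≥ 13] ≤ 29/143 ≈ 0.2028.


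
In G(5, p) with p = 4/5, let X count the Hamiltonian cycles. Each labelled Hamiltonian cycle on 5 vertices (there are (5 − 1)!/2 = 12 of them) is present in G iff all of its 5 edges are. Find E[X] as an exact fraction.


K_5 has (5 − 1)!/2 = 12 labelled Hamiltonian cycles.
For each such Hamiltonian cycle H, let X_H = 1 if all 5 edges of H are present in G. Then P[X_H = 1] = p^{5} = (4/5)^{5} = 1024/3125.
Summing the indicators: E[X] = Σ_H E[X_H] = 12 · p^{5} = 12 · 1024/3125 = 12288/3125.
Numerically: E[X] ≈ 3.93.

E[X] = 12 · (4/5)^{5} = 12288/3125 ≈ 3.93.


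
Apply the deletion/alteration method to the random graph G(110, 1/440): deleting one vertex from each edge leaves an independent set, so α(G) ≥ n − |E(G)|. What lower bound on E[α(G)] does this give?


E[|E(G)|] = C(110, 2)·p = 5995 · (1/440) = 109/8.
E[α(G)] ≥ n − E[|E(G)|] = 110 − 109/8 = 771/8.
Numerically: ≈ 96.375.
(This is only a lower bound; the true E[α(G)] may be larger.)

E[α(G)] ≥ 771/8 ≈ 96.375.


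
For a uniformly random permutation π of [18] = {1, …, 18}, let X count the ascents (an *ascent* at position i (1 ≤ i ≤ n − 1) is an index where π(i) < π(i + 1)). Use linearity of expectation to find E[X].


Write X = Σ X_I over i = 1, …, 17, with X_I the indicator of one ascent.
There are 17 indicators.
For each fixed i, the pair (π(i), π(i+1)) is a uniformly random ordered pair of distinct values from {1, …, 18}; by symmetry P[π(i) < π(i+1)] = 1/2.
By linearity: E[X] = 17 · (1/2) = (18 − 1) · (1/2) = 17/2 ≈ 8.500.

E[X] = 17/2 = 8.500.
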